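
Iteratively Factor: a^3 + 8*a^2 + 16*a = (a + 4)*(a^2 + 4*a) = (a + 4)^2*(a)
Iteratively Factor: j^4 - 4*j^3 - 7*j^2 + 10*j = (j)*(j^3 - 4*j^2 - 7*j + 10) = j*(j - 1)*(j^2 - 3*j - 10) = j*(j - 5)*(j - 1)*(j + 2)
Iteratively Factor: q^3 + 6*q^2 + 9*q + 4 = (q + 1)*(q^2 + 5*q + 4) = (q + 1)*(q + 4)*(q + 1)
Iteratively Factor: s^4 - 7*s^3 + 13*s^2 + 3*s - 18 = (s - 3)*(s^3 - 4*s^2 + s + 6) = (s - 3)^2*(s^2 - s - 2) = (s - 3)^2*(s + 1)*(s - 2)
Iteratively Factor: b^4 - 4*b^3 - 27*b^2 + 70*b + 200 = (b - 5)*(b^3 + b^2 - 22*b - 40) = (b - 5)*(b + 2)*(b^2 - b - 20) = (b - 5)^2*(b + 2)*(b + 4)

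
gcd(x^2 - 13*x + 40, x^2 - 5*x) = x - 5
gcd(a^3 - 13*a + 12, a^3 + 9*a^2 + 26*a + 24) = a + 4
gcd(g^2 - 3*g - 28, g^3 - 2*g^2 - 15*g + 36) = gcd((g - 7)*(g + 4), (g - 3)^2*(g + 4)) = g + 4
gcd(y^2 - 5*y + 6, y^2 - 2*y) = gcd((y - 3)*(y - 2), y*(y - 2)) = y - 2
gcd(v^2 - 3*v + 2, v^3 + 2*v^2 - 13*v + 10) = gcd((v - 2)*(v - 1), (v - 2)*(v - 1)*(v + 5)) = v^2 - 3*v + 2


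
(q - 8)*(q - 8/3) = q^2 - 32*q/3 + 64/3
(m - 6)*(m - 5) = m^2 - 11*m + 30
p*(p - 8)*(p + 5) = p^3 - 3*p^2 - 40*p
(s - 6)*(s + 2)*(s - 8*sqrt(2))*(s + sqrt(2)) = s^4 - 7*sqrt(2)*s^3 - 4*s^3 - 28*s^2 + 28*sqrt(2)*s^2 + 64*s + 84*sqrt(2)*s + 192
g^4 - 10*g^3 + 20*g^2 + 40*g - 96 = (g - 6)*(g - 4)*(g - 2)*(g + 2)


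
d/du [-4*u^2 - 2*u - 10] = -8*u - 2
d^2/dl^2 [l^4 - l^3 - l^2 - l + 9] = 12*l^2 - 6*l - 2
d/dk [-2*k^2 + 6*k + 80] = 6 - 4*k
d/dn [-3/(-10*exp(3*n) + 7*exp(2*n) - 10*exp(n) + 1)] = (-90*exp(2*n) + 42*exp(n) - 30)*exp(n)/(10*exp(3*n) - 7*exp(2*n) + 10*exp(n) - 1)^2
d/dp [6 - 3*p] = -3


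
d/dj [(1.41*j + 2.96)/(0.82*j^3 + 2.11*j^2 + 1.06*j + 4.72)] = (-2.3124*j^3 - 10.2567*j^2 - 12.4912*j + 3.5176)/(0.6724*j^6 + 3.4604*j^5 + 6.1905*j^4 + 12.214*j^3 + 21.042*j^2 + 10.0064*j + 22.2784)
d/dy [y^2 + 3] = 2*y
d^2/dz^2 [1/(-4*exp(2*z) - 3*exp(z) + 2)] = (-2*(8*exp(z) + 3)^2*exp(z) + (16*exp(z) + 3)*(4*exp(2*z) + 3*exp(z) - 2))*exp(z)/(4*exp(2*z) + 3*exp(z) - 2)^3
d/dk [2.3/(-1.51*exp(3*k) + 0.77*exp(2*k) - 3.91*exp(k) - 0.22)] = (10.419*exp(2*k) - 3.542*exp(k) + 8.993)*exp(k)/(1.51*exp(3*k) - 0.77*exp(2*k) + 3.91*exp(k) + 0.22)^2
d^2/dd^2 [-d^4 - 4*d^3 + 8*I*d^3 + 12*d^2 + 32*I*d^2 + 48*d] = -12*d^2 + d*(-24 + 48*I) + 24 + 64*I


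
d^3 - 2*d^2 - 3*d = d*(d - 3)*(d + 1)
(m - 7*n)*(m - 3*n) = m^2 - 10*m*n + 21*n^2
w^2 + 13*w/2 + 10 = (w + 5/2)*(w + 4)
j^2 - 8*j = j*(j - 8)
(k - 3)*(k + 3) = k^2 - 9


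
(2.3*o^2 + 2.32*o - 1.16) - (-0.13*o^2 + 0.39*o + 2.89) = 2.43*o^2 + 1.93*o - 4.05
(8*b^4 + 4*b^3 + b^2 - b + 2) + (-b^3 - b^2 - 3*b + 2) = 8*b^4 + 3*b^3 - 4*b + 4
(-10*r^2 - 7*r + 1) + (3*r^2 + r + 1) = -7*r^2 - 6*r + 2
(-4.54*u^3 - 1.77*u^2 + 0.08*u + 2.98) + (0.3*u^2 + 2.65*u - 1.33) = -4.54*u^3 - 1.47*u^2 + 2.73*u + 1.65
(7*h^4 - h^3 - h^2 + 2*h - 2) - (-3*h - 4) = 7*h^4 - h^3 - h^2 + 5*h + 2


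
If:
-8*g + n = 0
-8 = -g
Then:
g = 8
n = 64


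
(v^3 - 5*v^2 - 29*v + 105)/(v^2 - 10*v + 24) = (v^3 - 5*v^2 - 29*v + 105)/(v^2 - 10*v + 24)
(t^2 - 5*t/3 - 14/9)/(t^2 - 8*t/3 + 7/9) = (3*t + 2)/(3*t - 1)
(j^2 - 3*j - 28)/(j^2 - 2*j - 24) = (j - 7)/(j - 6)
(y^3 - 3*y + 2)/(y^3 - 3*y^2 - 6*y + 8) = (y - 1)/(y - 4)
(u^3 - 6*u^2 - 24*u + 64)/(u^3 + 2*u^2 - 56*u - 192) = (u - 2)/(u + 6)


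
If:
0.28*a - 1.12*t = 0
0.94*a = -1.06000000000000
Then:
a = -1.13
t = -0.28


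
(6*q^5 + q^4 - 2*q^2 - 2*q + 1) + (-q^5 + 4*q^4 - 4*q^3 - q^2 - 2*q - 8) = 5*q^5 + 5*q^4 - 4*q^3 - 3*q^2 - 4*q - 7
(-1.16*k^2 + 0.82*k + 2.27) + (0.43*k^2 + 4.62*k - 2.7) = -0.73*k^2 + 5.44*k - 0.43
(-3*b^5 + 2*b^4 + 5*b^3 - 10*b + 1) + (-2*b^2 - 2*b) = -3*b^5 + 2*b^4 + 5*b^3 - 2*b^2 - 12*b + 1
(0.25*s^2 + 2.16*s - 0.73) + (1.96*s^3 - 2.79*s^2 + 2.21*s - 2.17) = 1.96*s^3 - 2.54*s^2 + 4.37*s - 2.9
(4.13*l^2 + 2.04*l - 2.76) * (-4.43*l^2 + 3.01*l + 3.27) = -18.2959*l^4 + 3.3941*l^3 + 31.8723*l^2 - 1.6368*l - 9.0252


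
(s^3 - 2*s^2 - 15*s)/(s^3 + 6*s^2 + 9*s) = (s - 5)/(s + 3)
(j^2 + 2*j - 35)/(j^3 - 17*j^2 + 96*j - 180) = (j + 7)/(j^2 - 12*j + 36)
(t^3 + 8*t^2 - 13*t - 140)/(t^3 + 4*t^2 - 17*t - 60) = (t + 7)/(t + 3)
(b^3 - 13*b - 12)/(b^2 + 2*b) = (b^3 - 13*b - 12)/(b*(b + 2))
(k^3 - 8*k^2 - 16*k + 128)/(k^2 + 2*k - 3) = (k^3 - 8*k^2 - 16*k + 128)/(k^2 + 2*k - 3)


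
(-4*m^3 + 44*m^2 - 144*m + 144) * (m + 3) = -4*m^4 + 32*m^3 - 12*m^2 - 288*m + 432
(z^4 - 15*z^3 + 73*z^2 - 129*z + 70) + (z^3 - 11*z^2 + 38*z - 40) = z^4 - 14*z^3 + 62*z^2 - 91*z + 30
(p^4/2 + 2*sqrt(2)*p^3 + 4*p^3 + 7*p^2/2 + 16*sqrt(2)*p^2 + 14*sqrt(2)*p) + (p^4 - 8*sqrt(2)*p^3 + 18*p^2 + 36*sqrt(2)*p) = 3*p^4/2 - 6*sqrt(2)*p^3 + 4*p^3 + 43*p^2/2 + 16*sqrt(2)*p^2 + 50*sqrt(2)*p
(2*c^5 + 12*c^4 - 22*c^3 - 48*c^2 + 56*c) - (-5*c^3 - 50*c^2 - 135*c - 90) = 2*c^5 + 12*c^4 - 17*c^3 + 2*c^2 + 191*c + 90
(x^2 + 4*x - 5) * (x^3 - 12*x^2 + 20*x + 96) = x^5 - 8*x^4 - 33*x^3 + 236*x^2 + 284*x - 480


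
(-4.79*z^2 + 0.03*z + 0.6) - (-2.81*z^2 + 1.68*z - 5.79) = -1.98*z^2 - 1.65*z + 6.39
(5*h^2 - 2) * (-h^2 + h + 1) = -5*h^4 + 5*h^3 + 7*h^2 - 2*h - 2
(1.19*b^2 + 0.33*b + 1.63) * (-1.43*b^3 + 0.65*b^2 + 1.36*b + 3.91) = -1.7017*b^5 + 0.3016*b^4 - 0.498*b^3 + 6.1612*b^2 + 3.5071*b + 6.3733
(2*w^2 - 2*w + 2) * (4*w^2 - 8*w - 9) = 8*w^4 - 24*w^3 + 6*w^2 + 2*w - 18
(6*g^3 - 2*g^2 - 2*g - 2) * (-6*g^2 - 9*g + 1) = -36*g^5 - 42*g^4 + 36*g^3 + 28*g^2 + 16*g - 2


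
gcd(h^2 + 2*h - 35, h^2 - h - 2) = 1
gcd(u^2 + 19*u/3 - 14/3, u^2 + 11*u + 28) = u + 7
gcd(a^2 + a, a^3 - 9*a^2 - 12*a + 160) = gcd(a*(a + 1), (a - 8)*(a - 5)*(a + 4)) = 1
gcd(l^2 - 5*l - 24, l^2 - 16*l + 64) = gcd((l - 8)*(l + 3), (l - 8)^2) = l - 8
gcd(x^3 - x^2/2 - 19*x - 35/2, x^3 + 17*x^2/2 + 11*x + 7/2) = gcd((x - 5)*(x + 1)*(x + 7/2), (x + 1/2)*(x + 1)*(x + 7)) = x + 1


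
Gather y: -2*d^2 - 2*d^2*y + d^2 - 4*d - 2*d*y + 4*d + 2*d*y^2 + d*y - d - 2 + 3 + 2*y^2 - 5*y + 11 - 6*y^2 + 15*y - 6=-d^2 - d + y^2*(2*d - 4) + y*(-2*d^2 - d + 10) + 6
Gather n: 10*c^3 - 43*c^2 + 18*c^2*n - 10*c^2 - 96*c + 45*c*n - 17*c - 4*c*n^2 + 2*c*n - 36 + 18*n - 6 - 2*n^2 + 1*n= 10*c^3 - 53*c^2 - 113*c + n^2*(-4*c - 2) + n*(18*c^2 + 47*c + 19) - 42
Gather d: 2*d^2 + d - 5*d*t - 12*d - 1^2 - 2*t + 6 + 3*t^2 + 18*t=2*d^2 + d*(-5*t - 11) + 3*t^2 + 16*t + 5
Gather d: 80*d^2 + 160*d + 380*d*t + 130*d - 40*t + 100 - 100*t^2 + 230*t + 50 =80*d^2 + d*(380*t + 290) - 100*t^2 + 190*t + 150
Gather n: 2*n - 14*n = -12*n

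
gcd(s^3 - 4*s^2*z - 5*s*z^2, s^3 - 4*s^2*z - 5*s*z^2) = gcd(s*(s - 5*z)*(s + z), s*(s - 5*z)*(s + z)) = -s^3 + 4*s^2*z + 5*s*z^2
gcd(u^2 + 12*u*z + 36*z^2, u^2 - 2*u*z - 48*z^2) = u + 6*z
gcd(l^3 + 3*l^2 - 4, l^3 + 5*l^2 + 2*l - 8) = l^2 + l - 2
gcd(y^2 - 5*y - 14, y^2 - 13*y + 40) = 1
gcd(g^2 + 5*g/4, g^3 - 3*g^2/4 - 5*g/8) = g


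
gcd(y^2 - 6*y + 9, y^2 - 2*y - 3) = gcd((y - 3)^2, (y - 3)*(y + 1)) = y - 3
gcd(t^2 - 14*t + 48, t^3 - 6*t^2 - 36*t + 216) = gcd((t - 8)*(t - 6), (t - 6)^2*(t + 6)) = t - 6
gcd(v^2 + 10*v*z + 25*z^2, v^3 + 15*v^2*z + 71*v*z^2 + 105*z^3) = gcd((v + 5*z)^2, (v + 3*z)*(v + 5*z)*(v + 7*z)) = v + 5*z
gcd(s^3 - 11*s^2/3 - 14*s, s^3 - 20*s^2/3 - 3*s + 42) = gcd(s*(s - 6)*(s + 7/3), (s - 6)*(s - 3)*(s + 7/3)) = s^2 - 11*s/3 - 14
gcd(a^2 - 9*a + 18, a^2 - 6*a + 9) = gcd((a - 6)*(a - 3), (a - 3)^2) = a - 3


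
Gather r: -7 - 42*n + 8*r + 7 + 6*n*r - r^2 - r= -42*n - r^2 + r*(6*n + 7)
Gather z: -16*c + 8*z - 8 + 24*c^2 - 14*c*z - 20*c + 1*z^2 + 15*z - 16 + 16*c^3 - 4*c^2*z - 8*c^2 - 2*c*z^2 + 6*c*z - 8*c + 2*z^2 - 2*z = 16*c^3 + 16*c^2 - 44*c + z^2*(3 - 2*c) + z*(-4*c^2 - 8*c + 21) - 24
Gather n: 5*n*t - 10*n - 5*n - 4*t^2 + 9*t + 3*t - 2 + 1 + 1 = n*(5*t - 15) - 4*t^2 + 12*t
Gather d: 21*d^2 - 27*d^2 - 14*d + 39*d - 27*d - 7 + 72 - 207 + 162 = -6*d^2 - 2*d + 20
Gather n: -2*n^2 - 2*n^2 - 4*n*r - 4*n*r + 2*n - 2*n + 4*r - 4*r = -4*n^2 - 8*n*r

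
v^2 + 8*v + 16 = (v + 4)^2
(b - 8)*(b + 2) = b^2 - 6*b - 16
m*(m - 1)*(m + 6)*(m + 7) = m^4 + 12*m^3 + 29*m^2 - 42*m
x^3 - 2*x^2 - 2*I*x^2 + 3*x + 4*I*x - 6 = (x - 2)*(x - 3*I)*(x + I)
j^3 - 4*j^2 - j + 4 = (j - 4)*(j - 1)*(j + 1)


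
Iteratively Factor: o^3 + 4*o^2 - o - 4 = (o + 4)*(o^2 - 1) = (o + 1)*(o + 4)*(o - 1)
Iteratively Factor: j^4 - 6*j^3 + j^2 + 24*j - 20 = (j - 1)*(j^3 - 5*j^2 - 4*j + 20) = (j - 2)*(j - 1)*(j^2 - 3*j - 10) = (j - 5)*(j - 2)*(j - 1)*(j + 2)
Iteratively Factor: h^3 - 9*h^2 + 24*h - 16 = (h - 1)*(h^2 - 8*h + 16) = (h - 4)*(h - 1)*(h - 4)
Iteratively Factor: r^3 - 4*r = (r + 2)*(r^2 - 2*r) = r*(r + 2)*(r - 2)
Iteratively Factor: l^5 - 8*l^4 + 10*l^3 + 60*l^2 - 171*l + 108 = (l - 3)*(l^4 - 5*l^3 - 5*l^2 + 45*l - 36) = (l - 3)*(l + 3)*(l^3 - 8*l^2 + 19*l - 12) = (l - 3)^2*(l + 3)*(l^2 - 5*l + 4) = (l - 4)*(l - 3)^2*(l + 3)*(l - 1)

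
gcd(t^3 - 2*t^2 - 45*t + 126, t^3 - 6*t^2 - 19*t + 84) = t - 3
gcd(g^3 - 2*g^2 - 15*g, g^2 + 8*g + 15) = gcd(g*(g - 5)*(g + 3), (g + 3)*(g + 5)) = g + 3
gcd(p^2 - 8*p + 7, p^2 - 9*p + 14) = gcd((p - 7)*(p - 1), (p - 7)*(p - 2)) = p - 7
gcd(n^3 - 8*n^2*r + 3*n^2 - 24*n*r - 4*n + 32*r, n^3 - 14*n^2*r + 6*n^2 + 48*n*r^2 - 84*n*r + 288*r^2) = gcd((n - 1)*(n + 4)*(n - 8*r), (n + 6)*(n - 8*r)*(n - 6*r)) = -n + 8*r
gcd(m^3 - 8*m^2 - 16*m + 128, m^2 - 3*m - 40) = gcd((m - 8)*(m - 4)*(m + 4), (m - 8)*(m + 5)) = m - 8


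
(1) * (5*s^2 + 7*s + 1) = 5*s^2 + 7*s + 1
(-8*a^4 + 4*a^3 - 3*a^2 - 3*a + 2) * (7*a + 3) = -56*a^5 + 4*a^4 - 9*a^3 - 30*a^2 + 5*a + 6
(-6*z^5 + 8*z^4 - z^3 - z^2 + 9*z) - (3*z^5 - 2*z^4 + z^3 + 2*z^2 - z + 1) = -9*z^5 + 10*z^4 - 2*z^3 - 3*z^2 + 10*z - 1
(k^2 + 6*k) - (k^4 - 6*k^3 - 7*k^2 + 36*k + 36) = -k^4 + 6*k^3 + 8*k^2 - 30*k - 36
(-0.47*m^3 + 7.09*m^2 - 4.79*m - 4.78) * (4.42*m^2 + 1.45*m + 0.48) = -2.0774*m^5 + 30.6563*m^4 - 11.1169*m^3 - 24.6699*m^2 - 9.2302*m - 2.2944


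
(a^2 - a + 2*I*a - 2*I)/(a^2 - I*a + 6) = (a - 1)/(a - 3*I)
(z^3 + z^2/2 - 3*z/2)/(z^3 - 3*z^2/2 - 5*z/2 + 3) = z/(z - 2)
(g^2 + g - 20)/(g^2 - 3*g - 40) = (g - 4)/(g - 8)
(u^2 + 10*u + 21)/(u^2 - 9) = (u + 7)/(u - 3)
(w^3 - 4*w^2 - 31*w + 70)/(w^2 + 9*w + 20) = (w^2 - 9*w + 14)/(w + 4)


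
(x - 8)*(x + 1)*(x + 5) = x^3 - 2*x^2 - 43*x - 40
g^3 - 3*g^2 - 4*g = g*(g - 4)*(g + 1)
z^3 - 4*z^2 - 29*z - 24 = (z - 8)*(z + 1)*(z + 3)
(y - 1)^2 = y^2 - 2*y + 1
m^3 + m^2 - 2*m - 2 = (m + 1)*(m - sqrt(2))*(m + sqrt(2))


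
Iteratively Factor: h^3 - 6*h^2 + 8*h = (h)*(h^2 - 6*h + 8) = h*(h - 4)*(h - 2)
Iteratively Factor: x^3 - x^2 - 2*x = (x - 2)*(x^2 + x) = (x - 2)*(x + 1)*(x)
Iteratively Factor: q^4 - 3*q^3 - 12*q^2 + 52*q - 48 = (q - 3)*(q^3 - 12*q + 16) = (q - 3)*(q - 2)*(q^2 + 2*q - 8) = (q - 3)*(q - 2)*(q + 4)*(q - 2)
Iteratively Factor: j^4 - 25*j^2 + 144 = (j + 4)*(j^3 - 4*j^2 - 9*j + 36) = (j - 4)*(j + 4)*(j^2 - 9) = (j - 4)*(j + 3)*(j + 4)*(j - 3)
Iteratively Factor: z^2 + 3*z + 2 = (z + 1)*(z + 2)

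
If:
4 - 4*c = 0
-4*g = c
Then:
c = 1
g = -1/4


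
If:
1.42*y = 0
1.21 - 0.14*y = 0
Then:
No Solution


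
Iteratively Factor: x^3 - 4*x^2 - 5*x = (x - 5)*(x^2 + x) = x*(x - 5)*(x + 1)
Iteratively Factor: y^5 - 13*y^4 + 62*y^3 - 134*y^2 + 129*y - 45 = (y - 3)*(y^4 - 10*y^3 + 32*y^2 - 38*y + 15) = (y - 5)*(y - 3)*(y^3 - 5*y^2 + 7*y - 3) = (y - 5)*(y - 3)^2*(y^2 - 2*y + 1) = (y - 5)*(y - 3)^2*(y - 1)*(y - 1)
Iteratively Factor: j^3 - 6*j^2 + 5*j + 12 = (j - 3)*(j^2 - 3*j - 4) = (j - 4)*(j - 3)*(j + 1)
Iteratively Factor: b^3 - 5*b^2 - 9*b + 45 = (b - 3)*(b^2 - 2*b - 15) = (b - 5)*(b - 3)*(b + 3)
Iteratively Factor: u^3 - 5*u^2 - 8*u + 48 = (u + 3)*(u^2 - 8*u + 16) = (u - 4)*(u + 3)*(u - 4)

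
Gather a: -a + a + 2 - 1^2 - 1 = 0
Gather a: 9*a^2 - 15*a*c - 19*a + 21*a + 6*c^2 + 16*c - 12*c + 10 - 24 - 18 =9*a^2 + a*(2 - 15*c) + 6*c^2 + 4*c - 32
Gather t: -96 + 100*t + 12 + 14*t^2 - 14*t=14*t^2 + 86*t - 84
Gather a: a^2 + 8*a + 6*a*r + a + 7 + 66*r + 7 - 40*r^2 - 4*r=a^2 + a*(6*r + 9) - 40*r^2 + 62*r + 14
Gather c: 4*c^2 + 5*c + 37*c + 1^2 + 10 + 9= 4*c^2 + 42*c + 20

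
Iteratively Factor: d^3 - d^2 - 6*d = (d - 3)*(d^2 + 2*d) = (d - 3)*(d + 2)*(d)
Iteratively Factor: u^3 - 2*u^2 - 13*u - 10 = (u + 2)*(u^2 - 4*u - 5) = (u - 5)*(u + 2)*(u + 1)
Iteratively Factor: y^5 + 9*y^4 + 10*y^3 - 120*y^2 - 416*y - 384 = (y + 2)*(y^4 + 7*y^3 - 4*y^2 - 112*y - 192) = (y + 2)*(y + 4)*(y^3 + 3*y^2 - 16*y - 48) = (y + 2)*(y + 3)*(y + 4)*(y^2 - 16) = (y + 2)*(y + 3)*(y + 4)^2*(y - 4)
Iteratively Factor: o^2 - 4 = (o + 2)*(o - 2)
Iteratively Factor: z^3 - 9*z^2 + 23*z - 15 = (z - 3)*(z^2 - 6*z + 5) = (z - 5)*(z - 3)*(z - 1)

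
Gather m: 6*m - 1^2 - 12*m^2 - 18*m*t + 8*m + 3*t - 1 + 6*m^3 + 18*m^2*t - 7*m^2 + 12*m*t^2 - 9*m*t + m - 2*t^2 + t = 6*m^3 + m^2*(18*t - 19) + m*(12*t^2 - 27*t + 15) - 2*t^2 + 4*t - 2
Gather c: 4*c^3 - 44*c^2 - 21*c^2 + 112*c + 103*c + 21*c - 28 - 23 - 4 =4*c^3 - 65*c^2 + 236*c - 55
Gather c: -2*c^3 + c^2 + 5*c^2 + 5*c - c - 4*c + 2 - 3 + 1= -2*c^3 + 6*c^2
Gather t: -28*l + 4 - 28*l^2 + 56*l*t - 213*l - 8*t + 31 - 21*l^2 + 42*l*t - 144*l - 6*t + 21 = -49*l^2 - 385*l + t*(98*l - 14) + 56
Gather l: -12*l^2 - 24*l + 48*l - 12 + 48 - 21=-12*l^2 + 24*l + 15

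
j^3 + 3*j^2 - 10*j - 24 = (j - 3)*(j + 2)*(j + 4)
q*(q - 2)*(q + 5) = q^3 + 3*q^2 - 10*q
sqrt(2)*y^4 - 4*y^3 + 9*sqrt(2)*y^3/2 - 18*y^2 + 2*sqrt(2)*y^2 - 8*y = y*(y + 4)*(y - 2*sqrt(2))*(sqrt(2)*y + sqrt(2)/2)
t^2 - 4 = (t - 2)*(t + 2)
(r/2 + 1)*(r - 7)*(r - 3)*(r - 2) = r^4/2 - 5*r^3 + 17*r^2/2 + 20*r - 42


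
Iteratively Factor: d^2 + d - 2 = (d + 2)*(d - 1)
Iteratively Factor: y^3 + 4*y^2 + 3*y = (y)*(y^2 + 4*y + 3) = y*(y + 3)*(y + 1)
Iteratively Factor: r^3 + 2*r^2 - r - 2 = (r + 1)*(r^2 + r - 2) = (r - 1)*(r + 1)*(r + 2)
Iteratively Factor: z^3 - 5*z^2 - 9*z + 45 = (z - 5)*(z^2 - 9) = (z - 5)*(z - 3)*(z + 3)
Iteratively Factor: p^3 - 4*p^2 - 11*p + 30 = (p - 2)*(p^2 - 2*p - 15) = (p - 2)*(p + 3)*(p - 5)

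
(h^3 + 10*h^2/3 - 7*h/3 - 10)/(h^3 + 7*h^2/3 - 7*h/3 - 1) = (3*h^2 + h - 10)/(3*h^2 - 2*h - 1)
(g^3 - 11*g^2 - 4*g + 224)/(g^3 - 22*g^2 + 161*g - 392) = (g + 4)/(g - 7)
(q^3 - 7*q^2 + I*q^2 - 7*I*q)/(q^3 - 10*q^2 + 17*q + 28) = q*(q + I)/(q^2 - 3*q - 4)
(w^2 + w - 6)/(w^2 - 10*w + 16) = (w + 3)/(w - 8)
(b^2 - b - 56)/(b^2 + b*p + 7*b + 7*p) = (b - 8)/(b + p)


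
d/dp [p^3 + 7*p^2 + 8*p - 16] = 3*p^2 + 14*p + 8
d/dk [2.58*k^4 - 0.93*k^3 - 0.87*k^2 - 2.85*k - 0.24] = 10.32*k^3 - 2.79*k^2 - 1.74*k - 2.85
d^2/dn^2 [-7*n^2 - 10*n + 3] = -14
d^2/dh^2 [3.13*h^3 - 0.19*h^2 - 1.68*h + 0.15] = 18.78*h - 0.38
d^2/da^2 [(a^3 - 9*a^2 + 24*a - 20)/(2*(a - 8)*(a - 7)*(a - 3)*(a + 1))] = (a^9 - 27*a^8 + 354*a^7 - 3438*a^6 + 26865*a^5 - 150915*a^4 + 555072*a^3 - 1255824*a^2 + 1593660*a - 892820)/(a^12 - 51*a^11 + 1116*a^10 - 13580*a^9 + 98958*a^8 - 425658*a^7 + 923156*a^6 - 123804*a^5 - 3417735*a^4 + 3865301*a^3 + 4765320*a^2 - 5673024*a - 4741632)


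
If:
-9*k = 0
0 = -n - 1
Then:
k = 0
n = -1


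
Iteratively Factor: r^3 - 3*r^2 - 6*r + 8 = (r - 1)*(r^2 - 2*r - 8) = (r - 4)*(r - 1)*(r + 2)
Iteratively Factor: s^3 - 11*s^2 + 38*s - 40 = (s - 2)*(s^2 - 9*s + 20) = (s - 5)*(s - 2)*(s - 4)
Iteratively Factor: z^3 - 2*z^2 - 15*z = (z)*(z^2 - 2*z - 15) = z*(z - 5)*(z + 3)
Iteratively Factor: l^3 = (l)*(l^2) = l^2*(l)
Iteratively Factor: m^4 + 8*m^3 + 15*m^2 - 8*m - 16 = (m + 1)*(m^3 + 7*m^2 + 8*m - 16) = (m + 1)*(m + 4)*(m^2 + 3*m - 4) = (m + 1)*(m + 4)^2*(m - 1)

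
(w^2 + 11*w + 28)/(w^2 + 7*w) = (w + 4)/w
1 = 1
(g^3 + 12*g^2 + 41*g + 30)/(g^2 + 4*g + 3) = (g^2 + 11*g + 30)/(g + 3)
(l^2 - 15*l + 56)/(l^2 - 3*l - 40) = (l - 7)/(l + 5)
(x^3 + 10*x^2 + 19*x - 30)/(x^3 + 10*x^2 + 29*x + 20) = (x^2 + 5*x - 6)/(x^2 + 5*x + 4)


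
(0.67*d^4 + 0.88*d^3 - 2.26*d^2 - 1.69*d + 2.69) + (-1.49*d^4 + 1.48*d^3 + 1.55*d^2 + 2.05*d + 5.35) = -0.82*d^4 + 2.36*d^3 - 0.71*d^2 + 0.36*d + 8.04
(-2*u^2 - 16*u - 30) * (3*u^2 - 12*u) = -6*u^4 - 24*u^3 + 102*u^2 + 360*u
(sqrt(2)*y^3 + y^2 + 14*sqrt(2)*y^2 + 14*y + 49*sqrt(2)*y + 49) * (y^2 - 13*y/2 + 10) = sqrt(2)*y^5 + y^4 + 15*sqrt(2)*y^4/2 - 32*sqrt(2)*y^3 + 15*y^3/2 - 357*sqrt(2)*y^2/2 - 32*y^2 - 357*y/2 + 490*sqrt(2)*y + 490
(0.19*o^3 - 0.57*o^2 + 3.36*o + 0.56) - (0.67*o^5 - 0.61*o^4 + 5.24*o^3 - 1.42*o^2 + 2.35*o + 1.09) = -0.67*o^5 + 0.61*o^4 - 5.05*o^3 + 0.85*o^2 + 1.01*o - 0.53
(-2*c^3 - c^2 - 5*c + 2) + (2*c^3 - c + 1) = -c^2 - 6*c + 3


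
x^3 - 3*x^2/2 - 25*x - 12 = (x - 6)*(x + 1/2)*(x + 4)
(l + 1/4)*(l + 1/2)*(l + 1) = l^3 + 7*l^2/4 + 7*l/8 + 1/8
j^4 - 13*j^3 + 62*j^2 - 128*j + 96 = (j - 4)^2*(j - 3)*(j - 2)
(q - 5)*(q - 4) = q^2 - 9*q + 20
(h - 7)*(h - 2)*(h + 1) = h^3 - 8*h^2 + 5*h + 14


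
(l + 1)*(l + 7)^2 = l^3 + 15*l^2 + 63*l + 49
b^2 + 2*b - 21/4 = (b - 3/2)*(b + 7/2)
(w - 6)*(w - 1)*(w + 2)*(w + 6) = w^4 + w^3 - 38*w^2 - 36*w + 72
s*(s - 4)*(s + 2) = s^3 - 2*s^2 - 8*s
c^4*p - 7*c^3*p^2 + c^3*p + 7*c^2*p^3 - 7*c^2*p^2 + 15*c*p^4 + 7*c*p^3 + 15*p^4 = (c - 5*p)*(c - 3*p)*(c + p)*(c*p + p)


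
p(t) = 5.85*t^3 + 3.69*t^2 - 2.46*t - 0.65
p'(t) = 17.55*t^2 + 7.38*t - 2.46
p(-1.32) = -4.43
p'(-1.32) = 18.38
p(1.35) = 17.15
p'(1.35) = 39.49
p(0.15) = -0.92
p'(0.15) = -0.96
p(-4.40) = -416.71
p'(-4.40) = 304.84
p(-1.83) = -19.64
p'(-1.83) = 42.81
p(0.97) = 5.77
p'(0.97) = 21.21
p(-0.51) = 0.79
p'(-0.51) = -1.66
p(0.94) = 5.16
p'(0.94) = 19.98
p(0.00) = -0.65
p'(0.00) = -2.46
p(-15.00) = -18877.25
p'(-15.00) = 3835.59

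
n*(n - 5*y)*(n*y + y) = n^3*y - 5*n^2*y^2 + n^2*y - 5*n*y^2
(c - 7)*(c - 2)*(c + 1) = c^3 - 8*c^2 + 5*c + 14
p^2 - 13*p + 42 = (p - 7)*(p - 6)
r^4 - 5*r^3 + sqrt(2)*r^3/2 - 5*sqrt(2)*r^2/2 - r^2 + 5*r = r*(r - 5)*(r - sqrt(2)/2)*(r + sqrt(2))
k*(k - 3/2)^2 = k^3 - 3*k^2 + 9*k/4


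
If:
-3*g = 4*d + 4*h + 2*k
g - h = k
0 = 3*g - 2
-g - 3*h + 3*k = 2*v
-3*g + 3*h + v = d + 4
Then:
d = -16/3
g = 2/3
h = 9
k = -25/3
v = -79/3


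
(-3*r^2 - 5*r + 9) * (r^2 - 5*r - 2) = -3*r^4 + 10*r^3 + 40*r^2 - 35*r - 18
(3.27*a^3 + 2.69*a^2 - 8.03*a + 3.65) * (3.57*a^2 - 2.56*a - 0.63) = 11.6739*a^5 + 1.2321*a^4 - 37.6136*a^3 + 31.8926*a^2 - 4.2851*a - 2.2995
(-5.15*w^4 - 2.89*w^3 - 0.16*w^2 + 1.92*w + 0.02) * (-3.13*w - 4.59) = 16.1195*w^5 + 32.6842*w^4 + 13.7659*w^3 - 5.2752*w^2 - 8.8754*w - 0.0918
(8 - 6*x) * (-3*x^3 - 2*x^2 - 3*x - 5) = 18*x^4 - 12*x^3 + 2*x^2 + 6*x - 40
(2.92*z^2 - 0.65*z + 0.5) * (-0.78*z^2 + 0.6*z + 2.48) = -2.2776*z^4 + 2.259*z^3 + 6.4616*z^2 - 1.312*z + 1.24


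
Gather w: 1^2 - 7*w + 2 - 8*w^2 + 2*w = -8*w^2 - 5*w + 3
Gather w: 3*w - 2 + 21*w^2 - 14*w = 21*w^2 - 11*w - 2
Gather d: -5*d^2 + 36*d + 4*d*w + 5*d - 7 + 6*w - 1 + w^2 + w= -5*d^2 + d*(4*w + 41) + w^2 + 7*w - 8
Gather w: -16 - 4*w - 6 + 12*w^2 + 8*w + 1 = 12*w^2 + 4*w - 21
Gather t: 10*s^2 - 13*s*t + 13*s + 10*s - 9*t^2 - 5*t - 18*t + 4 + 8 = 10*s^2 + 23*s - 9*t^2 + t*(-13*s - 23) + 12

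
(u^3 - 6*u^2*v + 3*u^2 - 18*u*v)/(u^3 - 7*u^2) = (u^2 - 6*u*v + 3*u - 18*v)/(u*(u - 7))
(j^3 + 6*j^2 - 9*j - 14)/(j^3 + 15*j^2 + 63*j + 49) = (j - 2)/(j + 7)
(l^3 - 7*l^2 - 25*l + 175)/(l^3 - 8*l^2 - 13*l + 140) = (l + 5)/(l + 4)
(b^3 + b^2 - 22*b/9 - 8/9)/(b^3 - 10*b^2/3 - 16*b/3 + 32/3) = (b + 1/3)/(b - 4)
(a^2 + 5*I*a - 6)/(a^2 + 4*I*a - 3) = (a + 2*I)/(a + I)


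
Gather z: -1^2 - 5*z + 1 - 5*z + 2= 2 - 10*z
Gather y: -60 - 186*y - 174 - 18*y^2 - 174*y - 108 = -18*y^2 - 360*y - 342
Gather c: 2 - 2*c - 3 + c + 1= -c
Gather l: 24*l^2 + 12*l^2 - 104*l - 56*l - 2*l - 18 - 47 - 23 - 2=36*l^2 - 162*l - 90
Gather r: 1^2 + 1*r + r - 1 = 2*r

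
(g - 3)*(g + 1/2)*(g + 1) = g^3 - 3*g^2/2 - 4*g - 3/2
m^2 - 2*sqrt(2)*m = m*(m - 2*sqrt(2))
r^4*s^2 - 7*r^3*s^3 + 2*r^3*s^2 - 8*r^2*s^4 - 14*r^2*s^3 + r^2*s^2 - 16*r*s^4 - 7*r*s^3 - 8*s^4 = (r - 8*s)*(r + s)*(r*s + s)^2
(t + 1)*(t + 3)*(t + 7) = t^3 + 11*t^2 + 31*t + 21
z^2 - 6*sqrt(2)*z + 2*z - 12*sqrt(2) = (z + 2)*(z - 6*sqrt(2))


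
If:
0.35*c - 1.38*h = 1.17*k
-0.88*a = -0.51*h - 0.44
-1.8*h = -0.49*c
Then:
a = 0.5 - 7.19163223140496*k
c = -45.5844155844156*k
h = -12.4090909090909*k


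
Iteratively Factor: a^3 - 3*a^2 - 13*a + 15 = (a + 3)*(a^2 - 6*a + 5) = (a - 5)*(a + 3)*(a - 1)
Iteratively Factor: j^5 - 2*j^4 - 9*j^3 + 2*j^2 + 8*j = (j + 1)*(j^4 - 3*j^3 - 6*j^2 + 8*j) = (j - 1)*(j + 1)*(j^3 - 2*j^2 - 8*j) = j*(j - 1)*(j + 1)*(j^2 - 2*j - 8) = j*(j - 4)*(j - 1)*(j + 1)*(j + 2)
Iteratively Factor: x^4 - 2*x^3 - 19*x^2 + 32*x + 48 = (x + 4)*(x^3 - 6*x^2 + 5*x + 12) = (x + 1)*(x + 4)*(x^2 - 7*x + 12) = (x - 3)*(x + 1)*(x + 4)*(x - 4)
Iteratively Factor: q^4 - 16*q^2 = (q)*(q^3 - 16*q) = q^2*(q^2 - 16) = q^2*(q + 4)*(q - 4)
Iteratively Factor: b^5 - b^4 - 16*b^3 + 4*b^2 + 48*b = (b - 2)*(b^4 + b^3 - 14*b^2 - 24*b) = (b - 4)*(b - 2)*(b^3 + 5*b^2 + 6*b) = b*(b - 4)*(b - 2)*(b^2 + 5*b + 6) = b*(b - 4)*(b - 2)*(b + 3)*(b + 2)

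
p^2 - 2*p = p*(p - 2)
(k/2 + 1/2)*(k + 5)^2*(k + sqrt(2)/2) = k^4/2 + sqrt(2)*k^3/4 + 11*k^3/2 + 11*sqrt(2)*k^2/4 + 35*k^2/2 + 35*sqrt(2)*k/4 + 25*k/2 + 25*sqrt(2)/4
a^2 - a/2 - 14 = (a - 4)*(a + 7/2)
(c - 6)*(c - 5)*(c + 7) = c^3 - 4*c^2 - 47*c + 210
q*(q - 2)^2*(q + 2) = q^4 - 2*q^3 - 4*q^2 + 8*q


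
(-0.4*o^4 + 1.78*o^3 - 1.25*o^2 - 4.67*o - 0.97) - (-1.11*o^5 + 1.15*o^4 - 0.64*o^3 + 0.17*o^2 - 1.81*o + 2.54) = 1.11*o^5 - 1.55*o^4 + 2.42*o^3 - 1.42*o^2 - 2.86*o - 3.51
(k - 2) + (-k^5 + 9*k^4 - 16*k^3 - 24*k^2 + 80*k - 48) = -k^5 + 9*k^4 - 16*k^3 - 24*k^2 + 81*k - 50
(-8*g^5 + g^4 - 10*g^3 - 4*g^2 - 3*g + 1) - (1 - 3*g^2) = -8*g^5 + g^4 - 10*g^3 - g^2 - 3*g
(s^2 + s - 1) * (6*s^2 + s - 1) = 6*s^4 + 7*s^3 - 6*s^2 - 2*s + 1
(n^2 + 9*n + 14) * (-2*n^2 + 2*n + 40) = -2*n^4 - 16*n^3 + 30*n^2 + 388*n + 560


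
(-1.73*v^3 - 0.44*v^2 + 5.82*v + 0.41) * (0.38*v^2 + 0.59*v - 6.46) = -0.6574*v^5 - 1.1879*v^4 + 13.1278*v^3 + 6.432*v^2 - 37.3553*v - 2.6486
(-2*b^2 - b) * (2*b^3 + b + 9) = -4*b^5 - 2*b^4 - 2*b^3 - 19*b^2 - 9*b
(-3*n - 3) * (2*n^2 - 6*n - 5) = -6*n^3 + 12*n^2 + 33*n + 15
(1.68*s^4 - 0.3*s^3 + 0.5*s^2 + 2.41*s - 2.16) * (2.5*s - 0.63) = 4.2*s^5 - 1.8084*s^4 + 1.439*s^3 + 5.71*s^2 - 6.9183*s + 1.3608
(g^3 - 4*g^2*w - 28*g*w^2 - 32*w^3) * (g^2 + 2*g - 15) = g^5 - 4*g^4*w + 2*g^4 - 28*g^3*w^2 - 8*g^3*w - 15*g^3 - 32*g^2*w^3 - 56*g^2*w^2 + 60*g^2*w - 64*g*w^3 + 420*g*w^2 + 480*w^3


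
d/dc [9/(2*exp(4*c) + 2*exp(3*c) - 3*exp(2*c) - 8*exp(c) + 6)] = (-72*exp(3*c) - 54*exp(2*c) + 54*exp(c) + 72)*exp(c)/(2*exp(4*c) + 2*exp(3*c) - 3*exp(2*c) - 8*exp(c) + 6)^2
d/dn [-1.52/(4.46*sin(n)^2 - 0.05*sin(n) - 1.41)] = (13.5584*sin(n) - 0.076)*cos(n)/(-4.46*sin(n)^2 + 0.05*sin(n) + 1.41)^2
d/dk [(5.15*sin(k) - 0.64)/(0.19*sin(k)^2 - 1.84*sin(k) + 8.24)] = (-0.9785*sin(k)^2 + 0.2432*sin(k) + 41.2584)*cos(k)/(0.0361*sin(k)^4 - 0.6992*sin(k)^3 + 6.5168*sin(k)^2 - 30.3232*sin(k) + 67.8976)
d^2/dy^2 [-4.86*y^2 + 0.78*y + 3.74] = -9.72000000000000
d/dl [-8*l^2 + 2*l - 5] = 2 - 16*l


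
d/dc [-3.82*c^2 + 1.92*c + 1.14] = 1.92 - 7.64*c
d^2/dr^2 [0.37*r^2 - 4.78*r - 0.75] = 0.740000000000000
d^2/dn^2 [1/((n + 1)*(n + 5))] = 2*((n + 1)^2 + (n + 1)*(n + 5) + (n + 5)^2)/((n + 1)^3*(n + 5)^3)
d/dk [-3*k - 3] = -3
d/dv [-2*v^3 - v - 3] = -6*v^2 - 1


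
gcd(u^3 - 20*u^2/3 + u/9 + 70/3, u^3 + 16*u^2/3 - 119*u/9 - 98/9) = u - 7/3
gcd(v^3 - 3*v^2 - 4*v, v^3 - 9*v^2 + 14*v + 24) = v^2 - 3*v - 4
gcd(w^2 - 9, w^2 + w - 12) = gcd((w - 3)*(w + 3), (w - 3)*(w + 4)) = w - 3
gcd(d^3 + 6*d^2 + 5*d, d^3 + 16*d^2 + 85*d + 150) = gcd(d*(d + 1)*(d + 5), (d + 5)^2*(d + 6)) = d + 5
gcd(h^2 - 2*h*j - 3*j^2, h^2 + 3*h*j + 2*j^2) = h + j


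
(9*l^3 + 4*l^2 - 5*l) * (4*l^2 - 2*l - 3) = 36*l^5 - 2*l^4 - 55*l^3 - 2*l^2 + 15*l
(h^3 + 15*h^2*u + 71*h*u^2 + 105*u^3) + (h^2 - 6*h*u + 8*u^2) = h^3 + 15*h^2*u + h^2 + 71*h*u^2 - 6*h*u + 105*u^3 + 8*u^2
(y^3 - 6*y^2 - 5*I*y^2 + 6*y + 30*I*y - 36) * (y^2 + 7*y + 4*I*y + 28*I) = y^5 + y^4 - I*y^4 - 16*y^3 - I*y^3 + 26*y^2 + 66*I*y^2 - 1092*y + 24*I*y - 1008*I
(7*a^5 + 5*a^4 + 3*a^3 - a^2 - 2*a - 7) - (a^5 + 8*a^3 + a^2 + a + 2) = 6*a^5 + 5*a^4 - 5*a^3 - 2*a^2 - 3*a - 9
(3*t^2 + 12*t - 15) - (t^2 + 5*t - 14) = 2*t^2 + 7*t - 1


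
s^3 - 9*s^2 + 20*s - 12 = (s - 6)*(s - 2)*(s - 1)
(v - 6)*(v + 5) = v^2 - v - 30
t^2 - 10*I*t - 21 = (t - 7*I)*(t - 3*I)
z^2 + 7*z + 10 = (z + 2)*(z + 5)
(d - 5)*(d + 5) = d^2 - 25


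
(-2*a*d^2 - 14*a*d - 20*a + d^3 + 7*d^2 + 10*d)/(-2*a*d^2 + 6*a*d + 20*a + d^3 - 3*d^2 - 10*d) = (d + 5)/(d - 5)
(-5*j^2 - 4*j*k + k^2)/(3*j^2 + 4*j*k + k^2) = (-5*j + k)/(3*j + k)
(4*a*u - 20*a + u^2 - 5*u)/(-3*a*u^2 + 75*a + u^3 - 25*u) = (4*a + u)/(-3*a*u - 15*a + u^2 + 5*u)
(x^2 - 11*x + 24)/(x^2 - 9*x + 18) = (x - 8)/(x - 6)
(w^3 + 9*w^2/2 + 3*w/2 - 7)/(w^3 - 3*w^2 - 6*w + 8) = (w + 7/2)/(w - 4)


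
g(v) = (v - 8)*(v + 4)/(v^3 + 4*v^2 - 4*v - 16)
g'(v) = (v - 8)*(v + 4)*(-3*v^2 - 8*v + 4)/(v^3 + 4*v^2 - 4*v - 16)^2 + (v - 8)/(v^3 + 4*v^2 - 4*v - 16) + (v + 4)/(v^3 + 4*v^2 - 4*v - 16)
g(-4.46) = -0.78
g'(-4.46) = -0.38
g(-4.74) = -0.69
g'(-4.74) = -0.30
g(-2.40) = -5.91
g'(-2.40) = -15.55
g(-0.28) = 2.11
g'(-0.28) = -0.56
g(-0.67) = 2.44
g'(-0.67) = -1.20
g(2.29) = -4.59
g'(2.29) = 17.70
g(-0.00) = 2.00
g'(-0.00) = -0.25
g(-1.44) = 4.90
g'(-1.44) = -7.85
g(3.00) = -1.00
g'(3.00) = 1.40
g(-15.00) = -0.10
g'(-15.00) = -0.00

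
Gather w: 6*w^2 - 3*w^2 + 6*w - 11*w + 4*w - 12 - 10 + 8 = 3*w^2 - w - 14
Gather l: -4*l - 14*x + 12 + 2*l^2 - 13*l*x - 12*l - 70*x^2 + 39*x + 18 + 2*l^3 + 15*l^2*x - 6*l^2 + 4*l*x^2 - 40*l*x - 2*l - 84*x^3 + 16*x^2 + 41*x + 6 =2*l^3 + l^2*(15*x - 4) + l*(4*x^2 - 53*x - 18) - 84*x^3 - 54*x^2 + 66*x + 36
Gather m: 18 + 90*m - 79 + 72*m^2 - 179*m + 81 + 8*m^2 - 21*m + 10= 80*m^2 - 110*m + 30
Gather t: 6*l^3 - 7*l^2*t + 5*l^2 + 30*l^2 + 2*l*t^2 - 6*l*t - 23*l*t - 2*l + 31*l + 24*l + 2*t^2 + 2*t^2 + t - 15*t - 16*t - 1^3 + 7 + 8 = 6*l^3 + 35*l^2 + 53*l + t^2*(2*l + 4) + t*(-7*l^2 - 29*l - 30) + 14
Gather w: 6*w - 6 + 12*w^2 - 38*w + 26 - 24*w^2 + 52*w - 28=-12*w^2 + 20*w - 8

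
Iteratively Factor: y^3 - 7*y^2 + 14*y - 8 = (y - 1)*(y^2 - 6*y + 8) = (y - 4)*(y - 1)*(y - 2)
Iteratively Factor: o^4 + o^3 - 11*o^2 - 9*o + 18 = (o - 1)*(o^3 + 2*o^2 - 9*o - 18) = (o - 1)*(o + 2)*(o^2 - 9) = (o - 1)*(o + 2)*(o + 3)*(o - 3)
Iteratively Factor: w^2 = (w)*(w)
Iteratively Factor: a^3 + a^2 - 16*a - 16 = (a + 4)*(a^2 - 3*a - 4) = (a - 4)*(a + 4)*(a + 1)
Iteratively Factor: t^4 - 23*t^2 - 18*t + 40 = (t + 2)*(t^3 - 2*t^2 - 19*t + 20) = (t + 2)*(t + 4)*(t^2 - 6*t + 5) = (t - 5)*(t + 2)*(t + 4)*(t - 1)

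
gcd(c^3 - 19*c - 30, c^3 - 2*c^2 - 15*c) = c^2 - 2*c - 15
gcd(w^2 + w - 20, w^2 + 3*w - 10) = w + 5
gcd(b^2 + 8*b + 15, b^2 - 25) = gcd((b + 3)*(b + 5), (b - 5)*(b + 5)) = b + 5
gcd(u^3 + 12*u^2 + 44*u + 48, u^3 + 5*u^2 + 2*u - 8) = u^2 + 6*u + 8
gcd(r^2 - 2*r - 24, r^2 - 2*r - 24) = r^2 - 2*r - 24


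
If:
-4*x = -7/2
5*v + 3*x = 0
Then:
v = -21/40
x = 7/8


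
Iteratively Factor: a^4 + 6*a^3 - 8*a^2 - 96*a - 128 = (a - 4)*(a^3 + 10*a^2 + 32*a + 32) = (a - 4)*(a + 4)*(a^2 + 6*a + 8) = (a - 4)*(a + 2)*(a + 4)*(a + 4)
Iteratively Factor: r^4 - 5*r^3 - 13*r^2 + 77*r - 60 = (r - 3)*(r^3 - 2*r^2 - 19*r + 20) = (r - 3)*(r - 1)*(r^2 - r - 20) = (r - 5)*(r - 3)*(r - 1)*(r + 4)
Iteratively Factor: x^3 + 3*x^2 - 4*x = (x)*(x^2 + 3*x - 4) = x*(x + 4)*(x - 1)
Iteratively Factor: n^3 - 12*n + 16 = (n + 4)*(n^2 - 4*n + 4) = (n - 2)*(n + 4)*(n - 2)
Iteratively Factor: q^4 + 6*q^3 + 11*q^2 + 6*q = (q)*(q^3 + 6*q^2 + 11*q + 6) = q*(q + 2)*(q^2 + 4*q + 3) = q*(q + 1)*(q + 2)*(q + 3)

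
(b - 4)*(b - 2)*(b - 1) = b^3 - 7*b^2 + 14*b - 8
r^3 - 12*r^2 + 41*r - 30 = (r - 6)*(r - 5)*(r - 1)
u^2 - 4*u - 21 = (u - 7)*(u + 3)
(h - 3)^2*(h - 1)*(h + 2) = h^4 - 5*h^3 + h^2 + 21*h - 18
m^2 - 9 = (m - 3)*(m + 3)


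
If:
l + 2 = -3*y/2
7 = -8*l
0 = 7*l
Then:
No Solution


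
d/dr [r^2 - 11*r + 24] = 2*r - 11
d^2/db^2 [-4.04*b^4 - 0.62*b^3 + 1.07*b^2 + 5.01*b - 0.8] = -48.48*b^2 - 3.72*b + 2.14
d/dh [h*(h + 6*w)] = 2*h + 6*w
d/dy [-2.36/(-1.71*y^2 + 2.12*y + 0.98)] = (5.0032 - 8.0712*y)/(-1.71*y^2 + 2.12*y + 0.98)^2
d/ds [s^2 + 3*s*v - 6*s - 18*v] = 2*s + 3*v - 6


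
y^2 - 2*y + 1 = (y - 1)^2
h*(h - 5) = h^2 - 5*h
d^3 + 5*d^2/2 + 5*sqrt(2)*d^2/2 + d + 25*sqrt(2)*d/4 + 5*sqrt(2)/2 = (d + 1/2)*(d + 2)*(d + 5*sqrt(2)/2)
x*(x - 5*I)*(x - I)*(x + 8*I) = x^4 + 2*I*x^3 + 43*x^2 - 40*I*x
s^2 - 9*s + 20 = (s - 5)*(s - 4)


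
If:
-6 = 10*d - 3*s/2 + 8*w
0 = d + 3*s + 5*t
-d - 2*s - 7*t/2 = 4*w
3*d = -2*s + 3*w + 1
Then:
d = -820/1783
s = 2300/1783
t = -1216/1783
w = 119/1783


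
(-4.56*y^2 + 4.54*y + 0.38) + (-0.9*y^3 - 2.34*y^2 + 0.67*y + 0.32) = -0.9*y^3 - 6.9*y^2 + 5.21*y + 0.7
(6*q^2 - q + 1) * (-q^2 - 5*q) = -6*q^4 - 29*q^3 + 4*q^2 - 5*q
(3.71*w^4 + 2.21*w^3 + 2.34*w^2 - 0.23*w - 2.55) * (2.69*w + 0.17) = 9.9799*w^5 + 6.5756*w^4 + 6.6703*w^3 - 0.2209*w^2 - 6.8986*w - 0.4335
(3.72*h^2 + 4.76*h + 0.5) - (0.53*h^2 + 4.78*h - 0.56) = 3.19*h^2 - 0.0200000000000005*h + 1.06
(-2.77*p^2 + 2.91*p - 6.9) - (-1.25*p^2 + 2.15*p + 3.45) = -1.52*p^2 + 0.76*p - 10.35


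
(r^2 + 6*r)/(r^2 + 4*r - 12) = r/(r - 2)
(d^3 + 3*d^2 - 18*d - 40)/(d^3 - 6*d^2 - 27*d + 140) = (d + 2)/(d - 7)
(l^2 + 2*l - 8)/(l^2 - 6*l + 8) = (l + 4)/(l - 4)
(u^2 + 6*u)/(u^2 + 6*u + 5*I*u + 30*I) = u/(u + 5*I)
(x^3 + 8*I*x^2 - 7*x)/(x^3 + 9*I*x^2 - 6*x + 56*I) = x*(x + I)/(x^2 + 2*I*x + 8)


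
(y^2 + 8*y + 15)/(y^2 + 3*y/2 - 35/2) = 2*(y + 3)/(2*y - 7)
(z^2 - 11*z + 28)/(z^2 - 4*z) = (z - 7)/z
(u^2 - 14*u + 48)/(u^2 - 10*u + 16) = (u - 6)/(u - 2)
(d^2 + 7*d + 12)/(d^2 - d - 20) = (d + 3)/(d - 5)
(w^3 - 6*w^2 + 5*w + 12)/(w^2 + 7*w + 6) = (w^2 - 7*w + 12)/(w + 6)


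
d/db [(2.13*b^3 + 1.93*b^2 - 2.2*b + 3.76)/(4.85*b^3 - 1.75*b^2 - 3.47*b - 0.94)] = (-13.088*b^4 + 6.55779999999999*b^3 - 71.2617*b^2 + 9.5316*b + 15.1152)/(23.5225*b^6 - 16.975*b^5 - 30.5965*b^4 + 3.027*b^3 + 15.3309*b^2 + 6.5236*b + 0.8836)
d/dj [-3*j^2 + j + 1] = 1 - 6*j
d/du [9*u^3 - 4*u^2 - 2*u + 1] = 27*u^2 - 8*u - 2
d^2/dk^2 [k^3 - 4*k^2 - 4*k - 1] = 6*k - 8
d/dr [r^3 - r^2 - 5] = r*(3*r - 2)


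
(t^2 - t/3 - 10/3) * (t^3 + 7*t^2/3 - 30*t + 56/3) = t^5 + 2*t^4 - 307*t^3/9 + 188*t^2/9 + 844*t/9 - 560/9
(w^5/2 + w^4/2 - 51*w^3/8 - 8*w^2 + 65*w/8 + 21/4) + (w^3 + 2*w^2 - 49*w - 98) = w^5/2 + w^4/2 - 43*w^3/8 - 6*w^2 - 327*w/8 - 371/4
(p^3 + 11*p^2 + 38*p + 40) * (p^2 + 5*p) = p^5 + 16*p^4 + 93*p^3 + 230*p^2 + 200*p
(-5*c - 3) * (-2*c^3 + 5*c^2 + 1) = 10*c^4 - 19*c^3 - 15*c^2 - 5*c - 3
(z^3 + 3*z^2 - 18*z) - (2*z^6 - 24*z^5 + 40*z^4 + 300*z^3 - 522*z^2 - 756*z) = -2*z^6 + 24*z^5 - 40*z^4 - 299*z^3 + 525*z^2 + 738*z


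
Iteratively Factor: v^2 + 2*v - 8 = (v + 4)*(v - 2)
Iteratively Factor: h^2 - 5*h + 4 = (h - 4)*(h - 1)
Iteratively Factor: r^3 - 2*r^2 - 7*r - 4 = (r - 4)*(r^2 + 2*r + 1) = (r - 4)*(r + 1)*(r + 1)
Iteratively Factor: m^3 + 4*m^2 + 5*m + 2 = (m + 1)*(m^2 + 3*m + 2) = (m + 1)*(m + 2)*(m + 1)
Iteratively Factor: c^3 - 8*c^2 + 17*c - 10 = (c - 2)*(c^2 - 6*c + 5) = (c - 2)*(c - 1)*(c - 5)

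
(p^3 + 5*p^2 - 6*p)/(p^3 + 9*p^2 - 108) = p*(p - 1)/(p^2 + 3*p - 18)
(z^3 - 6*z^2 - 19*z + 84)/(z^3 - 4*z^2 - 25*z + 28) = (z - 3)/(z - 1)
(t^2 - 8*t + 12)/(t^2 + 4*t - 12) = (t - 6)/(t + 6)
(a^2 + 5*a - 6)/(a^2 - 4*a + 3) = (a + 6)/(a - 3)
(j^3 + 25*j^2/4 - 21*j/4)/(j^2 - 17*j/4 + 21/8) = 2*j*(j + 7)/(2*j - 7)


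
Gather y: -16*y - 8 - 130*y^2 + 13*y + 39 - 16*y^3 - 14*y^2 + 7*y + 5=-16*y^3 - 144*y^2 + 4*y + 36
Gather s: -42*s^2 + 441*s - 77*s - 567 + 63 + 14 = -42*s^2 + 364*s - 490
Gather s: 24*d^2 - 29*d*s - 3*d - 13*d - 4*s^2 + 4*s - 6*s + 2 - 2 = 24*d^2 - 16*d - 4*s^2 + s*(-29*d - 2)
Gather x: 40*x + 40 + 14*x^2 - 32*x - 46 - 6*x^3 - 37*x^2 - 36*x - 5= -6*x^3 - 23*x^2 - 28*x - 11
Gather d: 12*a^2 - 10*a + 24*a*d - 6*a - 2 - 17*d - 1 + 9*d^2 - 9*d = 12*a^2 - 16*a + 9*d^2 + d*(24*a - 26) - 3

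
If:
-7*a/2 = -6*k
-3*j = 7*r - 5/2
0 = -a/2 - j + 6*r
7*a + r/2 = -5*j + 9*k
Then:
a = -305/108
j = 215/216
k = -2135/1296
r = -5/72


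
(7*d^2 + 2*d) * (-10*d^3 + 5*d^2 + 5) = -70*d^5 + 15*d^4 + 10*d^3 + 35*d^2 + 10*d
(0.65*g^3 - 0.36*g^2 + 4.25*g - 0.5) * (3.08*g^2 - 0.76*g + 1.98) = 2.002*g^5 - 1.6028*g^4 + 14.6506*g^3 - 5.4828*g^2 + 8.795*g - 0.99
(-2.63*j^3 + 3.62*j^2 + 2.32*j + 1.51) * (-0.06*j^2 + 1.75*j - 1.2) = 0.1578*j^5 - 4.8197*j^4 + 9.3518*j^3 - 0.374600000000001*j^2 - 0.1415*j - 1.812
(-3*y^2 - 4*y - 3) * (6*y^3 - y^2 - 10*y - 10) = -18*y^5 - 21*y^4 + 16*y^3 + 73*y^2 + 70*y + 30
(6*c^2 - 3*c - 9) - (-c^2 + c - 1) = 7*c^2 - 4*c - 8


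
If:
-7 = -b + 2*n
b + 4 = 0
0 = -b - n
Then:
No Solution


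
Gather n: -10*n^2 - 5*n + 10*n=-10*n^2 + 5*n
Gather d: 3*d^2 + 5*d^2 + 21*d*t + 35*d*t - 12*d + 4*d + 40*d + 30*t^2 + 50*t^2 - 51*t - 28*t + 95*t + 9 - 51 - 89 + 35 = 8*d^2 + d*(56*t + 32) + 80*t^2 + 16*t - 96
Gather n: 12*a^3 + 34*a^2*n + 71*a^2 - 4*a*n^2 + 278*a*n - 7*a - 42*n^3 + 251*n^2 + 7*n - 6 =12*a^3 + 71*a^2 - 7*a - 42*n^3 + n^2*(251 - 4*a) + n*(34*a^2 + 278*a + 7) - 6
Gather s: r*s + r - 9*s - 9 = r + s*(r - 9) - 9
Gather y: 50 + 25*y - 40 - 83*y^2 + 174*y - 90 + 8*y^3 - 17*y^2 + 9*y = 8*y^3 - 100*y^2 + 208*y - 80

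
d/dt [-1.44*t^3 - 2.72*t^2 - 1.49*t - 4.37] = -4.32*t^2 - 5.44*t - 1.49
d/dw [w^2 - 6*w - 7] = 2*w - 6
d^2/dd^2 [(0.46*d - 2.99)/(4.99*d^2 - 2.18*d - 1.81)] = ((31.8458 - 13.7724*d)*(-4.99*d^2 + 2.18*d + 1.81) - (0.46*d - 2.99)*(9.98*d - 2.18)*(19.96*d - 4.36))/(-4.99*d^2 + 2.18*d + 1.81)^3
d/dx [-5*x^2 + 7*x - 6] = 7 - 10*x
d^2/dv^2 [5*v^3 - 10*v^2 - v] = 30*v - 20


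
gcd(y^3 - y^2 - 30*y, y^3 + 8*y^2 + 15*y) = y^2 + 5*y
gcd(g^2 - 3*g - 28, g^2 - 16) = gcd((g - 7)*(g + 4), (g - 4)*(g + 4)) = g + 4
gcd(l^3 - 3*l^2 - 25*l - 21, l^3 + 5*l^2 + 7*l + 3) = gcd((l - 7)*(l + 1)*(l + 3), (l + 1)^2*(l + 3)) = l^2 + 4*l + 3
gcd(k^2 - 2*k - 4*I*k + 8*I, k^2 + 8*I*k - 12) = 1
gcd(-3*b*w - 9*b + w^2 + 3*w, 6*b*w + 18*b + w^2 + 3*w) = w + 3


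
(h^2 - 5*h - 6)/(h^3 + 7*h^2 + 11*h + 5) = (h - 6)/(h^2 + 6*h + 5)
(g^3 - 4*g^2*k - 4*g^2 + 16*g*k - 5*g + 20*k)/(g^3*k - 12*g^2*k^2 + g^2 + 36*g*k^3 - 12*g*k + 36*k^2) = (g^3 - 4*g^2*k - 4*g^2 + 16*g*k - 5*g + 20*k)/(g^3*k - 12*g^2*k^2 + g^2 + 36*g*k^3 - 12*g*k + 36*k^2)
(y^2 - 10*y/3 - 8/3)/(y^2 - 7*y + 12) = (y + 2/3)/(y - 3)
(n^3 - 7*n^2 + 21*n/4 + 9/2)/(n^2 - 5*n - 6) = (n^2 - n - 3/4)/(n + 1)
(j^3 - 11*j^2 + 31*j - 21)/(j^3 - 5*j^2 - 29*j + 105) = (j - 1)/(j + 5)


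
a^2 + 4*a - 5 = (a - 1)*(a + 5)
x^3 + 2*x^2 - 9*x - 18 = (x - 3)*(x + 2)*(x + 3)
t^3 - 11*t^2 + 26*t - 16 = (t - 8)*(t - 2)*(t - 1)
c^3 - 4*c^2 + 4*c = c*(c - 2)^2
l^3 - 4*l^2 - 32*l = l*(l - 8)*(l + 4)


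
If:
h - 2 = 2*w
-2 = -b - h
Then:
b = -2*w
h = 2*w + 2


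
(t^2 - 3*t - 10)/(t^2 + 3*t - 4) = (t^2 - 3*t - 10)/(t^2 + 3*t - 4)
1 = 1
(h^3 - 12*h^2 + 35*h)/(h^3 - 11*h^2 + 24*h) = (h^2 - 12*h + 35)/(h^2 - 11*h + 24)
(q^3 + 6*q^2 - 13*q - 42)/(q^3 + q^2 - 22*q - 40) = (q^2 + 4*q - 21)/(q^2 - q - 20)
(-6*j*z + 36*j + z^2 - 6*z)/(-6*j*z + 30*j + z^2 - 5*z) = (z - 6)/(z - 5)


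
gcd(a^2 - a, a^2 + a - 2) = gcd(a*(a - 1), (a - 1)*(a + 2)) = a - 1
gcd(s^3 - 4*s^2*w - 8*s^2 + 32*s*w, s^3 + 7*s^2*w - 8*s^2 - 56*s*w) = s^2 - 8*s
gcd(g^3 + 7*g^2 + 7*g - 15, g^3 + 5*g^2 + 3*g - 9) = g^2 + 2*g - 3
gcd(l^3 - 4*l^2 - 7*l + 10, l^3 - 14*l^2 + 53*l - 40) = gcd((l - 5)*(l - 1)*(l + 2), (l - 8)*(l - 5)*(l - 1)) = l^2 - 6*l + 5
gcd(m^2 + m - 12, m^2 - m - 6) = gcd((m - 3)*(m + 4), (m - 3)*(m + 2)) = m - 3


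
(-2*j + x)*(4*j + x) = -8*j^2 + 2*j*x + x^2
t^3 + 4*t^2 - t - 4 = (t - 1)*(t + 1)*(t + 4)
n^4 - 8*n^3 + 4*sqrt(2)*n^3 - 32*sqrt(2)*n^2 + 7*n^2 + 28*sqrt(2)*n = n*(n - 7)*(n - 1)*(n + 4*sqrt(2))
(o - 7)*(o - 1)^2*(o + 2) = o^4 - 7*o^3 - 3*o^2 + 23*o - 14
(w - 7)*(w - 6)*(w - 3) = w^3 - 16*w^2 + 81*w - 126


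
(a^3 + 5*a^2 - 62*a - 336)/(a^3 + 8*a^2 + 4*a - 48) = (a^2 - a - 56)/(a^2 + 2*a - 8)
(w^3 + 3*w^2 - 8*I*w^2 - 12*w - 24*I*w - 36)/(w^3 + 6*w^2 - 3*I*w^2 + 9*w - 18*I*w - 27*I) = (w^2 - 8*I*w - 12)/(w^2 + 3*w*(1 - I) - 9*I)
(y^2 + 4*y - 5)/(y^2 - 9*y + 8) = (y + 5)/(y - 8)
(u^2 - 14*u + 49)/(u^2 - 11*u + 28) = (u - 7)/(u - 4)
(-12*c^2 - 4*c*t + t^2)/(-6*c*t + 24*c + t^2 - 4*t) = (2*c + t)/(t - 4)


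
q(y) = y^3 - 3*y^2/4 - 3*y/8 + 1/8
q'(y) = 3*y^2 - 3*y/2 - 3/8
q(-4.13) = -81.56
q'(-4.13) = 56.99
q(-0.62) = -0.17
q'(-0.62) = 1.71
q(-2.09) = -11.50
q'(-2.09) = 15.86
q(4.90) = 97.93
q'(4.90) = 64.30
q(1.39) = 0.84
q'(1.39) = 3.34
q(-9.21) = -841.27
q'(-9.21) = 267.91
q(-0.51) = -0.01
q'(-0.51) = 1.17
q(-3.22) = -39.83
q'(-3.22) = 35.56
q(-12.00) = -1831.38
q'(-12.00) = 449.62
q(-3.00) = -32.50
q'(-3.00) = 31.12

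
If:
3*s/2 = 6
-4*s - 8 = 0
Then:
No Solution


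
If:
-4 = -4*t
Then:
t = 1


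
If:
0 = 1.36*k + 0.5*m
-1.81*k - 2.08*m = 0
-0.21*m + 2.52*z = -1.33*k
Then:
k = 0.00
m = 0.00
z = 0.00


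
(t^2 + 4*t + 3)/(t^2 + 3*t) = (t + 1)/t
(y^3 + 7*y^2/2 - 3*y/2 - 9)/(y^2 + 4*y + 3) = (y^2 + y/2 - 3)/(y + 1)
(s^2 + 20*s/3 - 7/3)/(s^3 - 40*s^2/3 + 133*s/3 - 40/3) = (s + 7)/(s^2 - 13*s + 40)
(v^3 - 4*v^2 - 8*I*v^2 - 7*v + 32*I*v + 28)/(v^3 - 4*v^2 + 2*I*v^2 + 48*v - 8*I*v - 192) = (v^2 - 8*I*v - 7)/(v^2 + 2*I*v + 48)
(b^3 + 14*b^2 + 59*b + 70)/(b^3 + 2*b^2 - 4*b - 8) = (b^2 + 12*b + 35)/(b^2 - 4)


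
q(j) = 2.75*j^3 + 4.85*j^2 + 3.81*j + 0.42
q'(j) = 8.25*j^2 + 9.7*j + 3.81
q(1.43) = 23.83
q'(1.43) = 34.55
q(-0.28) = -0.33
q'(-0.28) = 1.74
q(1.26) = 18.42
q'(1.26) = 29.13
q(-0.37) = -0.47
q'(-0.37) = 1.35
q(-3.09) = -46.18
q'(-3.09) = 52.61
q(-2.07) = -11.08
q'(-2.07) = 19.08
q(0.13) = 1.00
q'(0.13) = 5.21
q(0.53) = 4.21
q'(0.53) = 11.27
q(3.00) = 129.75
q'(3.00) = 107.16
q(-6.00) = -441.84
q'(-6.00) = 242.61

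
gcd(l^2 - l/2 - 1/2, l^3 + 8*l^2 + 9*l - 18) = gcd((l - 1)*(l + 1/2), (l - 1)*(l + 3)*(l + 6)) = l - 1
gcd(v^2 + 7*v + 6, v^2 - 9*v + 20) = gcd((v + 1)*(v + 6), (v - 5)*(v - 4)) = 1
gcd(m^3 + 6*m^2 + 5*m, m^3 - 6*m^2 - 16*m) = m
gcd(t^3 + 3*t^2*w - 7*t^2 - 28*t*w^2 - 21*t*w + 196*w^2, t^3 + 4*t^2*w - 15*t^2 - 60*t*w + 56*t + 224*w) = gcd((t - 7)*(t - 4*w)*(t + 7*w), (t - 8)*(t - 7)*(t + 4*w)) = t - 7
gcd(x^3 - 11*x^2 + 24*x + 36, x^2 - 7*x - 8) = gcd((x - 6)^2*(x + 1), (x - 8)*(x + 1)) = x + 1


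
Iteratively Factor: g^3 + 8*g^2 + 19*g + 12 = (g + 1)*(g^2 + 7*g + 12) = (g + 1)*(g + 4)*(g + 3)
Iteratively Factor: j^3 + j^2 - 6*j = (j - 2)*(j^2 + 3*j) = (j - 2)*(j + 3)*(j)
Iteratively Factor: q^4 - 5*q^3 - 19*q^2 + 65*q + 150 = (q + 3)*(q^3 - 8*q^2 + 5*q + 50) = (q + 2)*(q + 3)*(q^2 - 10*q + 25) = (q - 5)*(q + 2)*(q + 3)*(q - 5)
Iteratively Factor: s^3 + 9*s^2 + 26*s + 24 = (s + 3)*(s^2 + 6*s + 8) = (s + 2)*(s + 3)*(s + 4)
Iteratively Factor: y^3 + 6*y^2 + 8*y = (y)*(y^2 + 6*y + 8) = y*(y + 2)*(y + 4)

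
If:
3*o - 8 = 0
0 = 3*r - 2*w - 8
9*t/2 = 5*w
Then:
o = 8/3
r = 2*w/3 + 8/3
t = 10*w/9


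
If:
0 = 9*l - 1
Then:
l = 1/9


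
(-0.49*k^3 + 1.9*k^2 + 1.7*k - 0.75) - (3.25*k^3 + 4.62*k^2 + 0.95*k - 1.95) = -3.74*k^3 - 2.72*k^2 + 0.75*k + 1.2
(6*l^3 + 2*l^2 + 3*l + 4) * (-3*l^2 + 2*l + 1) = -18*l^5 + 6*l^4 + l^3 - 4*l^2 + 11*l + 4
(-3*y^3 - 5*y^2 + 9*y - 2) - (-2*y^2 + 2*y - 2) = -3*y^3 - 3*y^2 + 7*y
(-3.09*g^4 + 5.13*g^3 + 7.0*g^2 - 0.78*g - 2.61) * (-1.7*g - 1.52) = 5.253*g^5 - 4.0242*g^4 - 19.6976*g^3 - 9.314*g^2 + 5.6226*g + 3.9672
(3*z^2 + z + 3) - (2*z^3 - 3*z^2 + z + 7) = -2*z^3 + 6*z^2 - 4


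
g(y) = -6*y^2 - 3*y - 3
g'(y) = -12*y - 3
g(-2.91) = -45.08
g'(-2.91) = 31.92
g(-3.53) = -67.18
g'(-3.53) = 39.36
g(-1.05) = -6.46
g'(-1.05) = 9.60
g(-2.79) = -41.33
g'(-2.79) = 30.48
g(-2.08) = -22.72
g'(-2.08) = 21.96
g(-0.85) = -4.78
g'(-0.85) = 7.20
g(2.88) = -61.41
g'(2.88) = -37.56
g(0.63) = -7.27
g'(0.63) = -10.56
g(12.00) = -903.00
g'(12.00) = -147.00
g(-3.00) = -48.00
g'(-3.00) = 33.00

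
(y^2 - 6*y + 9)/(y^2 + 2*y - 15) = (y - 3)/(y + 5)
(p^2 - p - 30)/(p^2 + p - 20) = (p - 6)/(p - 4)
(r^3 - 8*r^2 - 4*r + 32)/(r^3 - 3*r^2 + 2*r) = (r^2 - 6*r - 16)/(r*(r - 1))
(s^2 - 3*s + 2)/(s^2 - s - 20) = (-s^2 + 3*s - 2)/(-s^2 + s + 20)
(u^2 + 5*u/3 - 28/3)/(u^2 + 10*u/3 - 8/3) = (3*u - 7)/(3*u - 2)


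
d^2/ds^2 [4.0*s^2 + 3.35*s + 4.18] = 8.00000000000000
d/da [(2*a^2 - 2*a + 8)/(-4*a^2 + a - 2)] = 2*(-3*a^2 + 28*a - 2)/(16*a^4 - 8*a^3 + 17*a^2 - 4*a + 4)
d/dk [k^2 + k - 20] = 2*k + 1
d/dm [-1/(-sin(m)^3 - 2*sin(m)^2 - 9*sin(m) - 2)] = (-4*sin(m) + 3*cos(m)^2 - 12)*cos(m)/(sin(m)^3 + 2*sin(m)^2 + 9*sin(m) + 2)^2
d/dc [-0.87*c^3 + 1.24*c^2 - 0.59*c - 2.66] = -2.61*c^2 + 2.48*c - 0.59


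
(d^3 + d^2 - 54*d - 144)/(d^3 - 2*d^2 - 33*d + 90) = (d^2 - 5*d - 24)/(d^2 - 8*d + 15)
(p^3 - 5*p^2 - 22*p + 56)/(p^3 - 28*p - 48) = (p^2 - 9*p + 14)/(p^2 - 4*p - 12)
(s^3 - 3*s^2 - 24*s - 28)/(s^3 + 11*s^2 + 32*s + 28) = (s - 7)/(s + 7)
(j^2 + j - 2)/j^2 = (j^2 + j - 2)/j^2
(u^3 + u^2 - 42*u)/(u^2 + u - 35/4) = 4*u*(u^2 + u - 42)/(4*u^2 + 4*u - 35)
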